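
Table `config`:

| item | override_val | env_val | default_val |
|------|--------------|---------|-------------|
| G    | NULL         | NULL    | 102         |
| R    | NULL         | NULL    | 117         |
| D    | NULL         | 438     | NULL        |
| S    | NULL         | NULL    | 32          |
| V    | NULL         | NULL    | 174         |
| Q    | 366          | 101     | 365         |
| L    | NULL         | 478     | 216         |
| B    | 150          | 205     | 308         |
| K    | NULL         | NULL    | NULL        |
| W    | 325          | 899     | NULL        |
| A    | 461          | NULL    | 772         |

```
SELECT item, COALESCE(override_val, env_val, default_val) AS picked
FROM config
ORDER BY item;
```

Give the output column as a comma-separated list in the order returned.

item=A: override_val=461 → 461
item=B: override_val=150 → 150
item=D: override_val=NULL, env_val=438 → 438
item=G: override_val=NULL, env_val=NULL, default_val=102 → 102
item=K: override_val=NULL, env_val=NULL, default_val=NULL (all NULL) → NULL
item=L: override_val=NULL, env_val=478 → 478
item=Q: override_val=366 → 366
item=R: override_val=NULL, env_val=NULL, default_val=117 → 117
item=S: override_val=NULL, env_val=NULL, default_val=32 → 32
item=V: override_val=NULL, env_val=NULL, default_val=174 → 174
item=W: override_val=325 → 325

461, 150, 438, 102, NULL, 478, 366, 117, 32, 174, 325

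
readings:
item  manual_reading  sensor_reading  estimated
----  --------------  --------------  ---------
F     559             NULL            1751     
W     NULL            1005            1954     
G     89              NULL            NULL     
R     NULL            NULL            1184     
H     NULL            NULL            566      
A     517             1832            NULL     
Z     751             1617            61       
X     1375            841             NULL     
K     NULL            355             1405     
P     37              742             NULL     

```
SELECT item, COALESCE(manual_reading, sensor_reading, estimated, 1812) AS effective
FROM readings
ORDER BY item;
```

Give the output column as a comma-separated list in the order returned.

517, 559, 89, 566, 355, 37, 1184, 1005, 1375, 751

item=A: manual_reading=517 → 517
item=F: manual_reading=559 → 559
item=G: manual_reading=89 → 89
item=H: manual_reading=NULL, sensor_reading=NULL, estimated=566 → 566
item=K: manual_reading=NULL, sensor_reading=355 → 355
item=P: manual_reading=37 → 37
item=R: manual_reading=NULL, sensor_reading=NULL, estimated=1184 → 1184
item=W: manual_reading=NULL, sensor_reading=1005 → 1005
item=X: manual_reading=1375 → 1375
item=Z: manual_reading=751 → 751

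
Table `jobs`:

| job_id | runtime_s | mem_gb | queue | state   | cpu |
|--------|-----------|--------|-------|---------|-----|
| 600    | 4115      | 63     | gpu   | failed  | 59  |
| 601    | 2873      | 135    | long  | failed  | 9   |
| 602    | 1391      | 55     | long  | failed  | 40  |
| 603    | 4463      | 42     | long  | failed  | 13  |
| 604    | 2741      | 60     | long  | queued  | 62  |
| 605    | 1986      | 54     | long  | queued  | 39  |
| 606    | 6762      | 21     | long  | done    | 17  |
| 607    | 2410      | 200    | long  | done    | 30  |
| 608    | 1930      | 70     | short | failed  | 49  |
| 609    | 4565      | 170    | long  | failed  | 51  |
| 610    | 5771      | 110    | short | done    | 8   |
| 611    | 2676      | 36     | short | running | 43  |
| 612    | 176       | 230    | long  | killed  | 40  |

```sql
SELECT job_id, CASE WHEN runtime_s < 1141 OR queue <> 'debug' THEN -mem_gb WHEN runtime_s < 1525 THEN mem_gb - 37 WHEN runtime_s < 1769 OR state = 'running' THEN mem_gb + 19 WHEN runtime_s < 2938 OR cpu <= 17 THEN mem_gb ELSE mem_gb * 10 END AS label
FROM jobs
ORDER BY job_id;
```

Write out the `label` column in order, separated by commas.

-63, -135, -55, -42, -60, -54, -21, -200, -70, -170, -110, -36, -230

job_id=600: runtime_s < 1141 OR queue <> 'debug' → -63
job_id=601: runtime_s < 1141 OR queue <> 'debug' → -135
job_id=602: runtime_s < 1141 OR queue <> 'debug' → -55
job_id=603: runtime_s < 1141 OR queue <> 'debug' → -42
job_id=604: runtime_s < 1141 OR queue <> 'debug' → -60
job_id=605: runtime_s < 1141 OR queue <> 'debug' → -54
job_id=606: runtime_s < 1141 OR queue <> 'debug' → -21
job_id=607: runtime_s < 1141 OR queue <> 'debug' → -200
job_id=608: runtime_s < 1141 OR queue <> 'debug' → -70
job_id=609: runtime_s < 1141 OR queue <> 'debug' → -170
job_id=610: runtime_s < 1141 OR queue <> 'debug' → -110
job_id=611: runtime_s < 1141 OR queue <> 'debug' → -36
job_id=612: runtime_s < 1141 OR queue <> 'debug' → -230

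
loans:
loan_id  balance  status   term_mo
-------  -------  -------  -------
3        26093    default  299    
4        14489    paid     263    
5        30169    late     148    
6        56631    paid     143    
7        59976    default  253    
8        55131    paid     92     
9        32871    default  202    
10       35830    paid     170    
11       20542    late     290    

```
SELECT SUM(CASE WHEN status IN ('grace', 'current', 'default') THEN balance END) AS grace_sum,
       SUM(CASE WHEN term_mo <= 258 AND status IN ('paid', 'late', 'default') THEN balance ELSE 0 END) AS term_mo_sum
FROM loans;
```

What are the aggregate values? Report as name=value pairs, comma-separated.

grace_sum=118940, term_mo_sum=270608

[grace_sum: status IN ('grace', 'current', 'default')]
loan_id=3: ✓ → 26093
loan_id=4: ✗
loan_id=5: ✗
loan_id=6: ✗
loan_id=7: ✓ → 59976
loan_id=8: ✗
loan_id=9: ✓ → 32871
loan_id=10: ✗
loan_id=11: ✗
grace_sum = 26093 + 59976 + 32871 = 118940
—
[term_mo_sum: term_mo <= 258 AND status IN ('paid', 'late', 'default')]
loan_id=3: ✗
loan_id=4: ✗
loan_id=5: ✓ → 30169
loan_id=6: ✓ → 56631
loan_id=7: ✓ → 59976
loan_id=8: ✓ → 55131
loan_id=9: ✓ → 32871
loan_id=10: ✓ → 35830
loan_id=11: ✗
term_mo_sum = 30169 + 56631 + 59976 + 55131 + 32871 + 35830 = 270608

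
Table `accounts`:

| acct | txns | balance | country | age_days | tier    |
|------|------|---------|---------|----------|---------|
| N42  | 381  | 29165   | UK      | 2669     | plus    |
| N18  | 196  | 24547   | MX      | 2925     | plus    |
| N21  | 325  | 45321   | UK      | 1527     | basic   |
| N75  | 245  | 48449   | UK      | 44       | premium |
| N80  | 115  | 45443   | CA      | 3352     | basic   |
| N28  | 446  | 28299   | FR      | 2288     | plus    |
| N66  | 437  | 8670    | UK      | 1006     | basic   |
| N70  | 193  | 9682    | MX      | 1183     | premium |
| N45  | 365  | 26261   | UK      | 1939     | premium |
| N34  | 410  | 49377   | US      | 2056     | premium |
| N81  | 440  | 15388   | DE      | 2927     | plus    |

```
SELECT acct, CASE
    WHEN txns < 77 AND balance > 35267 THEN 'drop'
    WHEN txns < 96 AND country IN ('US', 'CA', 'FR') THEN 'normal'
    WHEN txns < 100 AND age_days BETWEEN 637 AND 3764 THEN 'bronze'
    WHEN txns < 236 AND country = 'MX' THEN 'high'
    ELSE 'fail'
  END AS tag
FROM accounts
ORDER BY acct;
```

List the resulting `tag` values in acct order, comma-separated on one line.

high, fail, fail, fail, fail, fail, fail, high, fail, fail, fail

acct=N18: txns < 236 AND country = 'MX' → high
acct=N21: ELSE → fail
acct=N28: ELSE → fail
acct=N34: ELSE → fail
acct=N42: ELSE → fail
acct=N45: ELSE → fail
acct=N66: ELSE → fail
acct=N70: txns < 236 AND country = 'MX' → high
acct=N75: ELSE → fail
acct=N80: ELSE → fail
acct=N81: ELSE → fail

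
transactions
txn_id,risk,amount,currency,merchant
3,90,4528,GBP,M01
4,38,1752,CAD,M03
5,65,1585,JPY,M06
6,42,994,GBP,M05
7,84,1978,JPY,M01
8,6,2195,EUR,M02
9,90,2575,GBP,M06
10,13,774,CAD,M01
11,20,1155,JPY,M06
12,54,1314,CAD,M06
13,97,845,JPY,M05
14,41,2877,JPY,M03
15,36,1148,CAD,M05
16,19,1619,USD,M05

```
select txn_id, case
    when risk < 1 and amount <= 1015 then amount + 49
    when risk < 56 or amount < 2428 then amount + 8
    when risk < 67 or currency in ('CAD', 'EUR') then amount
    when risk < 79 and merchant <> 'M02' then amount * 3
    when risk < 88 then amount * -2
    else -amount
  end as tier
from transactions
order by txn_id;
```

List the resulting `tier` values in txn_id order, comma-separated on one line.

-4528, 1760, 1593, 1002, 1986, 2203, -2575, 782, 1163, 1322, 853, 2885, 1156, 1627

txn_id=3: ELSE → -4528
txn_id=4: risk < 56 or amount < 2428 → 1760
txn_id=5: risk < 56 or amount < 2428 → 1593
txn_id=6: risk < 56 or amount < 2428 → 1002
txn_id=7: risk < 56 or amount < 2428 → 1986
txn_id=8: risk < 56 or amount < 2428 → 2203
txn_id=9: ELSE → -2575
txn_id=10: risk < 56 or amount < 2428 → 782
txn_id=11: risk < 56 or amount < 2428 → 1163
txn_id=12: risk < 56 or amount < 2428 → 1322
txn_id=13: risk < 56 or amount < 2428 → 853
txn_id=14: risk < 56 or amount < 2428 → 2885
txn_id=15: risk < 56 or amount < 2428 → 1156
txn_id=16: risk < 56 or amount < 2428 → 1627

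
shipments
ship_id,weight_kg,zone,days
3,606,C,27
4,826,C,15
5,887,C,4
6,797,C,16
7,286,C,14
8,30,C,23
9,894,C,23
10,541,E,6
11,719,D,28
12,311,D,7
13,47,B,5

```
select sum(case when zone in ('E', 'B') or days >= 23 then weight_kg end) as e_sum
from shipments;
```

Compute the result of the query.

2837

ship_id=3: ✓ → 606
ship_id=4: ✗
ship_id=5: ✗
ship_id=6: ✗
ship_id=7: ✗
ship_id=8: ✓ → 30
ship_id=9: ✓ → 894
ship_id=10: ✓ → 541
ship_id=11: ✓ → 719
ship_id=12: ✗
ship_id=13: ✓ → 47
e_sum = 606 + 30 + 894 + 541 + 719 + 47 = 2837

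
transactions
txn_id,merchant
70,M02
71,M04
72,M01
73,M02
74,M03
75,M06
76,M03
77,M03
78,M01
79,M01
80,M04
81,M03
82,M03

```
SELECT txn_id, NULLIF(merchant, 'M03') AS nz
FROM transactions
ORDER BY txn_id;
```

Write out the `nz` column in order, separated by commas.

txn_id=70: merchant=M02 vs M03: differ → M02
txn_id=71: merchant=M04 vs M03: differ → M04
txn_id=72: merchant=M01 vs M03: differ → M01
txn_id=73: merchant=M02 vs M03: differ → M02
txn_id=74: merchant=M03 vs M03: equal → NULL
txn_id=75: merchant=M06 vs M03: differ → M06
txn_id=76: merchant=M03 vs M03: equal → NULL
txn_id=77: merchant=M03 vs M03: equal → NULL
txn_id=78: merchant=M01 vs M03: differ → M01
txn_id=79: merchant=M01 vs M03: differ → M01
txn_id=80: merchant=M04 vs M03: differ → M04
txn_id=81: merchant=M03 vs M03: equal → NULL
txn_id=82: merchant=M03 vs M03: equal → NULL

M02, M04, M01, M02, NULL, M06, NULL, NULL, M01, M01, M04, NULL, NULL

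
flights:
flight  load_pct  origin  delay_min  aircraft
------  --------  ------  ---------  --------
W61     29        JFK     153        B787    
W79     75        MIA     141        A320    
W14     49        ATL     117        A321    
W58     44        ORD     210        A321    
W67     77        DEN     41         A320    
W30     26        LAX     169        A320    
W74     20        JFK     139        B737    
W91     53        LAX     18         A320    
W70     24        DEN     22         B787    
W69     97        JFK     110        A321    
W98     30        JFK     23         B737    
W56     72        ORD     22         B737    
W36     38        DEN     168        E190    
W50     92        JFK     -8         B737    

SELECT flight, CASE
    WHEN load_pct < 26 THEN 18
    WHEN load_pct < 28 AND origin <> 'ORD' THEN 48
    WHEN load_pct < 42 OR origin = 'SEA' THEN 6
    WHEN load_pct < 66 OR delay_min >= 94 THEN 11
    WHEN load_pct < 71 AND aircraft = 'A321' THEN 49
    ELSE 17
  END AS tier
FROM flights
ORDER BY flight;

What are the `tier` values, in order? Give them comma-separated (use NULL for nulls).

flight=W14: load_pct < 66 OR delay_min >= 94 → 11
flight=W30: load_pct < 28 AND origin <> 'ORD' → 48
flight=W36: load_pct < 42 OR origin = 'SEA' → 6
flight=W50: ELSE → 17
flight=W56: ELSE → 17
flight=W58: load_pct < 66 OR delay_min >= 94 → 11
flight=W61: load_pct < 42 OR origin = 'SEA' → 6
flight=W67: ELSE → 17
flight=W69: load_pct < 66 OR delay_min >= 94 → 11
flight=W70: load_pct < 26 → 18
flight=W74: load_pct < 26 → 18
flight=W79: load_pct < 66 OR delay_min >= 94 → 11
flight=W91: load_pct < 66 OR delay_min >= 94 → 11
flight=W98: load_pct < 42 OR origin = 'SEA' → 6

11, 48, 6, 17, 17, 11, 6, 17, 11, 18, 18, 11, 11, 6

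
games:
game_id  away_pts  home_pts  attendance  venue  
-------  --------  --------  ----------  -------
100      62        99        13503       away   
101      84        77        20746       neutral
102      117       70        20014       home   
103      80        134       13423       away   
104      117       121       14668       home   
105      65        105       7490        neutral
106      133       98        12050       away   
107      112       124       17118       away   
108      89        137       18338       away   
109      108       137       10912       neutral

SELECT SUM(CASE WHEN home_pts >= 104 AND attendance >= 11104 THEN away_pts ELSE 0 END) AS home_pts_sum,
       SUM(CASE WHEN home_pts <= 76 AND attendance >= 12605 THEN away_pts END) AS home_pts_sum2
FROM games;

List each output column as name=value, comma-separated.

[home_pts_sum: home_pts >= 104 AND attendance >= 11104]
game_id=100: ✗
game_id=101: ✗
game_id=102: ✗
game_id=103: ✓ → 80
game_id=104: ✓ → 117
game_id=105: ✗
game_id=106: ✗
game_id=107: ✓ → 112
game_id=108: ✓ → 89
game_id=109: ✗
home_pts_sum = 80 + 117 + 112 + 89 = 398
—
[home_pts_sum2: home_pts <= 76 AND attendance >= 12605]
game_id=100: ✗
game_id=101: ✗
game_id=102: ✓ → 117
game_id=103: ✗
game_id=104: ✗
game_id=105: ✗
game_id=106: ✗
game_id=107: ✗
game_id=108: ✗
game_id=109: ✗
home_pts_sum2 = 117

home_pts_sum=398, home_pts_sum2=117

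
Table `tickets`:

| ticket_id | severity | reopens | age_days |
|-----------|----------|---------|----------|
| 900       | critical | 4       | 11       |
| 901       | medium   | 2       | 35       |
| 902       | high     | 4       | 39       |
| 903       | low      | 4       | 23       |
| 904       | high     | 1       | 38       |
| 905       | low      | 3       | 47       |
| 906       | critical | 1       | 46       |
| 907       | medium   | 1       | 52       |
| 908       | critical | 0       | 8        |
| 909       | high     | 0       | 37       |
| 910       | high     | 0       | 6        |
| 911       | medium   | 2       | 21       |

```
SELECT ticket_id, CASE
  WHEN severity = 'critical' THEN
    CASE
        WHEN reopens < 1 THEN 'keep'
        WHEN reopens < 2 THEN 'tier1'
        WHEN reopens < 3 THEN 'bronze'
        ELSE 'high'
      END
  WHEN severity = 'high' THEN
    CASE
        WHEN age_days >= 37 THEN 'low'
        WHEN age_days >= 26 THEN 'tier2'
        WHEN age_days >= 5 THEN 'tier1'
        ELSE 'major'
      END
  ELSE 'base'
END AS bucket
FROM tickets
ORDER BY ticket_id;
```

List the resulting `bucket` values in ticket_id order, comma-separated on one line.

ticket_id=900: severity='critical' → inner[ELSE] → high
ticket_id=901: severity='medium' → outer ELSE → base
ticket_id=902: severity='high' → inner[age_days >= 37] → low
ticket_id=903: severity='low' → outer ELSE → base
ticket_id=904: severity='high' → inner[age_days >= 37] → low
ticket_id=905: severity='low' → outer ELSE → base
ticket_id=906: severity='critical' → inner[reopens < 2] → tier1
ticket_id=907: severity='medium' → outer ELSE → base
ticket_id=908: severity='critical' → inner[reopens < 1] → keep
ticket_id=909: severity='high' → inner[age_days >= 37] → low
ticket_id=910: severity='high' → inner[age_days >= 5] → tier1
ticket_id=911: severity='medium' → outer ELSE → base

high, base, low, base, low, base, tier1, base, keep, low, tier1, base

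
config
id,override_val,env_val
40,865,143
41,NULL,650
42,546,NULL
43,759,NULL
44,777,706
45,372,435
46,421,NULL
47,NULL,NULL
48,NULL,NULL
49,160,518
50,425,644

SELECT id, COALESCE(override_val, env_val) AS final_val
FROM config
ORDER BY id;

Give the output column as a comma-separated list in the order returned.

865, 650, 546, 759, 777, 372, 421, NULL, NULL, 160, 425

id=40: override_val=865 → 865
id=41: override_val=NULL, env_val=650 → 650
id=42: override_val=546 → 546
id=43: override_val=759 → 759
id=44: override_val=777 → 777
id=45: override_val=372 → 372
id=46: override_val=421 → 421
id=47: override_val=NULL, env_val=NULL (all NULL) → NULL
id=48: override_val=NULL, env_val=NULL (all NULL) → NULL
id=49: override_val=160 → 160
id=50: override_val=425 → 425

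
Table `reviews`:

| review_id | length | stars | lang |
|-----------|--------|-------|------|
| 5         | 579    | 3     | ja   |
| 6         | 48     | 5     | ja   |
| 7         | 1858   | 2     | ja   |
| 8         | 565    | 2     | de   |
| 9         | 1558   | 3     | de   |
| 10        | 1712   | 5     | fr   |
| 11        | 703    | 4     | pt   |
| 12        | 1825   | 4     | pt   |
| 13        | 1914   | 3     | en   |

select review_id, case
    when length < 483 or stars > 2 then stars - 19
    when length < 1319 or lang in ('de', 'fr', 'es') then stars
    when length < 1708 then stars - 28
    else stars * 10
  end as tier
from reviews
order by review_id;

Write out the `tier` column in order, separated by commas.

-16, -14, 20, 2, -16, -14, -15, -15, -16

review_id=5: length < 483 or stars > 2 → -16
review_id=6: length < 483 or stars > 2 → -14
review_id=7: ELSE → 20
review_id=8: length < 1319 or lang in ('de', 'fr', 'es') → 2
review_id=9: length < 483 or stars > 2 → -16
review_id=10: length < 483 or stars > 2 → -14
review_id=11: length < 483 or stars > 2 → -15
review_id=12: length < 483 or stars > 2 → -15
review_id=13: length < 483 or stars > 2 → -16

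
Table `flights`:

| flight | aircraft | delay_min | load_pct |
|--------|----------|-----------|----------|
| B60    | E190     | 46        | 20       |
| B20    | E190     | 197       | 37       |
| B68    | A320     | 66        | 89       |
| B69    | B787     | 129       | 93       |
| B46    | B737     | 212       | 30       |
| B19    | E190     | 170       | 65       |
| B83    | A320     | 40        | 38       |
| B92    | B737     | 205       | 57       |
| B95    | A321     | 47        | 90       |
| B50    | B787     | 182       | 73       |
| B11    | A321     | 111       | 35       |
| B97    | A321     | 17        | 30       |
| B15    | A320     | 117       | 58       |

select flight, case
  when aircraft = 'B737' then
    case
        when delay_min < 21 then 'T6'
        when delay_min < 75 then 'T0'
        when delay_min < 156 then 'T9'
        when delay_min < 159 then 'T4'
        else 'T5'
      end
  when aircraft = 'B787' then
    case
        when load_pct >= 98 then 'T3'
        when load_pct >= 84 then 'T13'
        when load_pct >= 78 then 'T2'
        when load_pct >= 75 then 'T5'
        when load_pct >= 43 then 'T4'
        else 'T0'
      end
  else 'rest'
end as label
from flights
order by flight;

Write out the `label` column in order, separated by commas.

flight=B11: aircraft='A321' → outer ELSE → rest
flight=B15: aircraft='A320' → outer ELSE → rest
flight=B19: aircraft='E190' → outer ELSE → rest
flight=B20: aircraft='E190' → outer ELSE → rest
flight=B46: aircraft='B737' → inner[ELSE] → T5
flight=B50: aircraft='B787' → inner[load_pct >= 43] → T4
flight=B60: aircraft='E190' → outer ELSE → rest
flight=B68: aircraft='A320' → outer ELSE → rest
flight=B69: aircraft='B787' → inner[load_pct >= 84] → T13
flight=B83: aircraft='A320' → outer ELSE → rest
flight=B92: aircraft='B737' → inner[ELSE] → T5
flight=B95: aircraft='A321' → outer ELSE → rest
flight=B97: aircraft='A321' → outer ELSE → rest

rest, rest, rest, rest, T5, T4, rest, rest, T13, rest, T5, rest, rest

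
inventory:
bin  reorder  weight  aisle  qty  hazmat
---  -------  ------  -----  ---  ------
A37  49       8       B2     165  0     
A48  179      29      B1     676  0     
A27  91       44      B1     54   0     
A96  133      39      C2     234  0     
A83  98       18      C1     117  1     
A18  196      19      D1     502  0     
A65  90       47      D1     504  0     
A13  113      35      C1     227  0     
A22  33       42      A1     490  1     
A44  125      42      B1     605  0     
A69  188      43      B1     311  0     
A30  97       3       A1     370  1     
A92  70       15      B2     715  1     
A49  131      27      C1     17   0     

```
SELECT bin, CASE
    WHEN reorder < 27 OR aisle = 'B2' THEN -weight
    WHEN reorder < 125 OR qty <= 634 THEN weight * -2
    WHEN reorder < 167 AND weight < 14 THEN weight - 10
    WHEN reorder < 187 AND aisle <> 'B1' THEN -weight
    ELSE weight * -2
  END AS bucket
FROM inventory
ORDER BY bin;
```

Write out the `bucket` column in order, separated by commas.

bin=A13: reorder < 125 OR qty <= 634 → -70
bin=A18: reorder < 125 OR qty <= 634 → -38
bin=A22: reorder < 125 OR qty <= 634 → -84
bin=A27: reorder < 125 OR qty <= 634 → -88
bin=A30: reorder < 125 OR qty <= 634 → -6
bin=A37: reorder < 27 OR aisle = 'B2' → -8
bin=A44: reorder < 125 OR qty <= 634 → -84
bin=A48: ELSE → -58
bin=A49: reorder < 125 OR qty <= 634 → -54
bin=A65: reorder < 125 OR qty <= 634 → -94
bin=A69: reorder < 125 OR qty <= 634 → -86
bin=A83: reorder < 125 OR qty <= 634 → -36
bin=A92: reorder < 27 OR aisle = 'B2' → -15
bin=A96: reorder < 125 OR qty <= 634 → -78

-70, -38, -84, -88, -6, -8, -84, -58, -54, -94, -86, -36, -15, -78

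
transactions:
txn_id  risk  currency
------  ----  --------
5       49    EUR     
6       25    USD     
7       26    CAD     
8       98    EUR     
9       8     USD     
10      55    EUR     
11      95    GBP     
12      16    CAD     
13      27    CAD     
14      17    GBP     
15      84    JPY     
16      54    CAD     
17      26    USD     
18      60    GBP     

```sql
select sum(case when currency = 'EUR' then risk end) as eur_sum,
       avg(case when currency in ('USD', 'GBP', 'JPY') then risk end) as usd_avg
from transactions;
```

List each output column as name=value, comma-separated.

[eur_sum: currency = 'EUR']
txn_id=5: ✓ → 49
txn_id=6: ✗
txn_id=7: ✗
txn_id=8: ✓ → 98
txn_id=9: ✗
txn_id=10: ✓ → 55
txn_id=11: ✗
txn_id=12: ✗
txn_id=13: ✗
txn_id=14: ✗
txn_id=15: ✗
txn_id=16: ✗
txn_id=17: ✗
txn_id=18: ✗
eur_sum = 49 + 98 + 55 = 202
—
[usd_avg: currency in ('USD', 'GBP', 'JPY')]
txn_id=5: ✗
txn_id=6: ✓ → 25
txn_id=7: ✗
txn_id=8: ✗
txn_id=9: ✓ → 8
txn_id=10: ✗
txn_id=11: ✓ → 95
txn_id=12: ✗
txn_id=13: ✗
txn_id=14: ✓ → 17
txn_id=15: ✓ → 84
txn_id=16: ✗
txn_id=17: ✓ → 26
txn_id=18: ✓ → 60
usd_avg = (25 + 8 + 95 + 17 + 84 + 26 + 60) / 7 = 45

eur_sum=202, usd_avg=45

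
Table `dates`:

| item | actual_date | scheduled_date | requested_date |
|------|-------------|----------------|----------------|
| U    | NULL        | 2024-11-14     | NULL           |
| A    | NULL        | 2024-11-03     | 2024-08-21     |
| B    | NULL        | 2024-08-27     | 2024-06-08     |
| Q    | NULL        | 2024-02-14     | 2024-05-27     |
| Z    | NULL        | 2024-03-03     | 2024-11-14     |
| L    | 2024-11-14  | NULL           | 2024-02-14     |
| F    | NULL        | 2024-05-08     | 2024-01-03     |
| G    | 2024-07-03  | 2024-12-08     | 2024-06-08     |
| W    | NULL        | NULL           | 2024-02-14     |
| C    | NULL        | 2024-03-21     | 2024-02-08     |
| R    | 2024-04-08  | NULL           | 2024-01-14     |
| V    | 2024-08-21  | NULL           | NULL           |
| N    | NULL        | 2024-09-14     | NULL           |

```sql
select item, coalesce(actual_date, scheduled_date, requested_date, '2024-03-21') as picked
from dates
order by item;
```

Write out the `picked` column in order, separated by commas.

2024-11-03, 2024-08-27, 2024-03-21, 2024-05-08, 2024-07-03, 2024-11-14, 2024-09-14, 2024-02-14, 2024-04-08, 2024-11-14, 2024-08-21, 2024-02-14, 2024-03-03

item=A: actual_date=NULL, scheduled_date=2024-11-03 → 2024-11-03
item=B: actual_date=NULL, scheduled_date=2024-08-27 → 2024-08-27
item=C: actual_date=NULL, scheduled_date=2024-03-21 → 2024-03-21
item=F: actual_date=NULL, scheduled_date=2024-05-08 → 2024-05-08
item=G: actual_date=2024-07-03 → 2024-07-03
item=L: actual_date=2024-11-14 → 2024-11-14
item=N: actual_date=NULL, scheduled_date=2024-09-14 → 2024-09-14
item=Q: actual_date=NULL, scheduled_date=2024-02-14 → 2024-02-14
item=R: actual_date=2024-04-08 → 2024-04-08
item=U: actual_date=NULL, scheduled_date=2024-11-14 → 2024-11-14
item=V: actual_date=2024-08-21 → 2024-08-21
item=W: actual_date=NULL, scheduled_date=NULL, requested_date=2024-02-14 → 2024-02-14
item=Z: actual_date=NULL, scheduled_date=2024-03-03 → 2024-03-03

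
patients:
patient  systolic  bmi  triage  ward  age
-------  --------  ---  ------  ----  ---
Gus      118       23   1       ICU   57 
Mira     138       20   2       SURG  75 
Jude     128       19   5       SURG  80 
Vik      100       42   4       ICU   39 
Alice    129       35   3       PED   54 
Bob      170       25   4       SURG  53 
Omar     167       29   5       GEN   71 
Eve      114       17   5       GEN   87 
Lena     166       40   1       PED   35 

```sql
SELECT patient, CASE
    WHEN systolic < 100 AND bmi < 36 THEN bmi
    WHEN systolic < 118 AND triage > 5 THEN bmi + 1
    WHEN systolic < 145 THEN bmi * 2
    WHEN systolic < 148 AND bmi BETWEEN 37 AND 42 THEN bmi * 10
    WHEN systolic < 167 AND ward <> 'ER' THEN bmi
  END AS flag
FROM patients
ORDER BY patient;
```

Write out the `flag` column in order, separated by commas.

patient=Alice: systolic < 145 → 70
patient=Bob: (no match → NULL) → NULL
patient=Eve: systolic < 145 → 34
patient=Gus: systolic < 145 → 46
patient=Jude: systolic < 145 → 38
patient=Lena: systolic < 167 AND ward <> 'ER' → 40
patient=Mira: systolic < 145 → 40
patient=Omar: (no match → NULL) → NULL
patient=Vik: systolic < 145 → 84

70, NULL, 34, 46, 38, 40, 40, NULL, 84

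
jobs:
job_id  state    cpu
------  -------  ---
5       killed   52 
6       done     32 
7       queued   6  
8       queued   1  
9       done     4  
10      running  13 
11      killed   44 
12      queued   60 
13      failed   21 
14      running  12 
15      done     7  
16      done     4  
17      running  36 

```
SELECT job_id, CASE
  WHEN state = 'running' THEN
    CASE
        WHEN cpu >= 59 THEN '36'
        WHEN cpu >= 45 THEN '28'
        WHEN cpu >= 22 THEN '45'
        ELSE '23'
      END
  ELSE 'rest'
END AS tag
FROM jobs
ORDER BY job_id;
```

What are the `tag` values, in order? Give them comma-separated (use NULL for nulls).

rest, rest, rest, rest, rest, 23, rest, rest, rest, 23, rest, rest, 45

job_id=5: state='killed' → outer ELSE → rest
job_id=6: state='done' → outer ELSE → rest
job_id=7: state='queued' → outer ELSE → rest
job_id=8: state='queued' → outer ELSE → rest
job_id=9: state='done' → outer ELSE → rest
job_id=10: state='running' → inner[ELSE] → 23
job_id=11: state='killed' → outer ELSE → rest
job_id=12: state='queued' → outer ELSE → rest
job_id=13: state='failed' → outer ELSE → rest
job_id=14: state='running' → inner[ELSE] → 23
job_id=15: state='done' → outer ELSE → rest
job_id=16: state='done' → outer ELSE → rest
job_id=17: state='running' → inner[cpu >= 22] → 45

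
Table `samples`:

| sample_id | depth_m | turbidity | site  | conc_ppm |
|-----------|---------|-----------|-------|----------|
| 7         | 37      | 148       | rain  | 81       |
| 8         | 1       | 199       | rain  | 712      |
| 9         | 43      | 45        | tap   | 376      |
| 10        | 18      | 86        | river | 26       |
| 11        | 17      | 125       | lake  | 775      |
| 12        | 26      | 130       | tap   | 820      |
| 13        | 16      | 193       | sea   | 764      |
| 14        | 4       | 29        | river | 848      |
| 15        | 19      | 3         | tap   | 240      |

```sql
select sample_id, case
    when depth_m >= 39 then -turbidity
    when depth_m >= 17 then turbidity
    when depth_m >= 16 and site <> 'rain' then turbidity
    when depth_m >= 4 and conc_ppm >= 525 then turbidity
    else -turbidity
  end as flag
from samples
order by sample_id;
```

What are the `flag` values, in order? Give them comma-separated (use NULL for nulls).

148, -199, -45, 86, 125, 130, 193, 29, 3

sample_id=7: depth_m >= 17 → 148
sample_id=8: ELSE → -199
sample_id=9: depth_m >= 39 → -45
sample_id=10: depth_m >= 17 → 86
sample_id=11: depth_m >= 17 → 125
sample_id=12: depth_m >= 17 → 130
sample_id=13: depth_m >= 16 and site <> 'rain' → 193
sample_id=14: depth_m >= 4 and conc_ppm >= 525 → 29
sample_id=15: depth_m >= 17 → 3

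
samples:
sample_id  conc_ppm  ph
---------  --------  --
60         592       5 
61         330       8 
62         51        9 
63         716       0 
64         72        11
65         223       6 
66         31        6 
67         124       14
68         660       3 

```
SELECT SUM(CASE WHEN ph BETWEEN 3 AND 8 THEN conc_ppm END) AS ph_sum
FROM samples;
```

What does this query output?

sample_id=60: ✓ → 592
sample_id=61: ✓ → 330
sample_id=62: ✗
sample_id=63: ✗
sample_id=64: ✗
sample_id=65: ✓ → 223
sample_id=66: ✓ → 31
sample_id=67: ✗
sample_id=68: ✓ → 660
ph_sum = 592 + 330 + 223 + 31 + 660 = 1836

1836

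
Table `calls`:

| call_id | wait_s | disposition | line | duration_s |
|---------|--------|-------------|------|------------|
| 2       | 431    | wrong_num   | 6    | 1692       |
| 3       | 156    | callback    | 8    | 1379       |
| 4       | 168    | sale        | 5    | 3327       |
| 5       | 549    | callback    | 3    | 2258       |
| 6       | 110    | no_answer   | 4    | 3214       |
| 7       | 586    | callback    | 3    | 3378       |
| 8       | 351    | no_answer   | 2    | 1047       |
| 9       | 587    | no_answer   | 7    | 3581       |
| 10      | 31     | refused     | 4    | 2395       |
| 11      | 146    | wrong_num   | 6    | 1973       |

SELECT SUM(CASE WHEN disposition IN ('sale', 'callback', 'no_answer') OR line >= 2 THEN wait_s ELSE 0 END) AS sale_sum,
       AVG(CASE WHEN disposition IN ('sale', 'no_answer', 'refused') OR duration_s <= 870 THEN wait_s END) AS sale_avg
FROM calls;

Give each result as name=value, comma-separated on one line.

[sale_sum: disposition IN ('sale', 'callback', 'no_answer') OR line >= 2]
call_id=2: ✓ → 431
call_id=3: ✓ → 156
call_id=4: ✓ → 168
call_id=5: ✓ → 549
call_id=6: ✓ → 110
call_id=7: ✓ → 586
call_id=8: ✓ → 351
call_id=9: ✓ → 587
call_id=10: ✓ → 31
call_id=11: ✓ → 146
sale_sum = 431 + 156 + 168 + 549 + 110 + 586 + 351 + 587 + 31 + 146 = 3115
—
[sale_avg: disposition IN ('sale', 'no_answer', 'refused') OR duration_s <= 870]
call_id=2: ✗
call_id=3: ✗
call_id=4: ✓ → 168
call_id=5: ✗
call_id=6: ✓ → 110
call_id=7: ✗
call_id=8: ✓ → 351
call_id=9: ✓ → 587
call_id=10: ✓ → 31
call_id=11: ✗
sale_avg = (168 + 110 + 351 + 587 + 31) / 5 = 249.4

sale_sum=3115, sale_avg=249.4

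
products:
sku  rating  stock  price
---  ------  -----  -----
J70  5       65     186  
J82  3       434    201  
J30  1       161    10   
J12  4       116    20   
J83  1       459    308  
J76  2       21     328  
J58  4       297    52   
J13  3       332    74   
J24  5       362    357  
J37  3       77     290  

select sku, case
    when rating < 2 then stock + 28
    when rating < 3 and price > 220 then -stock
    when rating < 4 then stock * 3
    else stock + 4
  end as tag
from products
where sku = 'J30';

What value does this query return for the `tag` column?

sku = J30: rating=1, stock=161, price=10.
rating < 2 → true → 189

189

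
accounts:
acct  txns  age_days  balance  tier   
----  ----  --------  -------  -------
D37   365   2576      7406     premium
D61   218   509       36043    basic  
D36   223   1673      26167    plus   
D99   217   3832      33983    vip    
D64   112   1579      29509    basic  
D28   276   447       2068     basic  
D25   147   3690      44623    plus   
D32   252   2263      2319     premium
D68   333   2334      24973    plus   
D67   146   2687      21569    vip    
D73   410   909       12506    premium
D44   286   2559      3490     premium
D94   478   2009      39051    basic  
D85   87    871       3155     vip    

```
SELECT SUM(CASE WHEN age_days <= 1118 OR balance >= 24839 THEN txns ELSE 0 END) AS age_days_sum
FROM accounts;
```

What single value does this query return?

acct=D37: ✗
acct=D61: ✓ → 218
acct=D36: ✓ → 223
acct=D99: ✓ → 217
acct=D64: ✓ → 112
acct=D28: ✓ → 276
acct=D25: ✓ → 147
acct=D32: ✗
acct=D68: ✓ → 333
acct=D67: ✗
acct=D73: ✓ → 410
acct=D44: ✗
acct=D94: ✓ → 478
acct=D85: ✓ → 87
age_days_sum = 218 + 223 + 217 + 112 + 276 + 147 + 333 + 410 + 478 + 87 = 2501

2501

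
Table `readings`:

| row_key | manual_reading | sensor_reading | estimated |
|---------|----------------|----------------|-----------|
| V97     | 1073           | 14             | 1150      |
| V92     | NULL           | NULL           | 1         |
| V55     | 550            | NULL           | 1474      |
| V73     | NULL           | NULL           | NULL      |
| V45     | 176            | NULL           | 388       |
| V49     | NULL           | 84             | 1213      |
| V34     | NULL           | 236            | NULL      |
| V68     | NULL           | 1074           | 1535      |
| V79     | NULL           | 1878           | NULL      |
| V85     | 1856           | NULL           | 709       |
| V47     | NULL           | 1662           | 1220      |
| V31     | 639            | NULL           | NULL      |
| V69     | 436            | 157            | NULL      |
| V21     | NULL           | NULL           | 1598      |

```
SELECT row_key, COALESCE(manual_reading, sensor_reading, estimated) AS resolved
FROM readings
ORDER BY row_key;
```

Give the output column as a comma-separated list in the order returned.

1598, 639, 236, 176, 1662, 84, 550, 1074, 436, NULL, 1878, 1856, 1, 1073

row_key=V21: manual_reading=NULL, sensor_reading=NULL, estimated=1598 → 1598
row_key=V31: manual_reading=639 → 639
row_key=V34: manual_reading=NULL, sensor_reading=236 → 236
row_key=V45: manual_reading=176 → 176
row_key=V47: manual_reading=NULL, sensor_reading=1662 → 1662
row_key=V49: manual_reading=NULL, sensor_reading=84 → 84
row_key=V55: manual_reading=550 → 550
row_key=V68: manual_reading=NULL, sensor_reading=1074 → 1074
row_key=V69: manual_reading=436 → 436
row_key=V73: manual_reading=NULL, sensor_reading=NULL, estimated=NULL (all NULL) → NULL
row_key=V79: manual_reading=NULL, sensor_reading=1878 → 1878
row_key=V85: manual_reading=1856 → 1856
row_key=V92: manual_reading=NULL, sensor_reading=NULL, estimated=1 → 1
row_key=V97: manual_reading=1073 → 1073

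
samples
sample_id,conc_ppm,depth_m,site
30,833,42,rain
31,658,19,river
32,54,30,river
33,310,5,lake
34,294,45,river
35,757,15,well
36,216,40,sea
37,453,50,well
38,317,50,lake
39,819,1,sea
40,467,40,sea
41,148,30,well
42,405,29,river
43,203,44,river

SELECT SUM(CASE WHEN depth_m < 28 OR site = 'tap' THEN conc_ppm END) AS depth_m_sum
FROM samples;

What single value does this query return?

2544

sample_id=30: ✗
sample_id=31: ✓ → 658
sample_id=32: ✗
sample_id=33: ✓ → 310
sample_id=34: ✗
sample_id=35: ✓ → 757
sample_id=36: ✗
sample_id=37: ✗
sample_id=38: ✗
sample_id=39: ✓ → 819
sample_id=40: ✗
sample_id=41: ✗
sample_id=42: ✗
sample_id=43: ✗
depth_m_sum = 658 + 310 + 757 + 819 = 2544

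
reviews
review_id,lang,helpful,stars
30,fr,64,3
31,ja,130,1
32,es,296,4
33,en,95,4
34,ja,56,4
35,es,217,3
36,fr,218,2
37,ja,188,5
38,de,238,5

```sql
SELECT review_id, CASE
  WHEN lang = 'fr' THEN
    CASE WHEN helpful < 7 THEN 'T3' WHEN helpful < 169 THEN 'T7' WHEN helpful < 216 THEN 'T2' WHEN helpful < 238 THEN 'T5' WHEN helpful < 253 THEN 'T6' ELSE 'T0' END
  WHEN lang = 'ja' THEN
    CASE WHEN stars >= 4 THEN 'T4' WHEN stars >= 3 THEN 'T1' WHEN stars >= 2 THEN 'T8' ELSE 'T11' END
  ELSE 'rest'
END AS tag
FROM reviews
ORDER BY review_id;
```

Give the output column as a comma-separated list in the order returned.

T7, T11, rest, rest, T4, rest, T5, T4, rest

review_id=30: lang='fr' → inner[helpful < 169] → T7
review_id=31: lang='ja' → inner[ELSE] → T11
review_id=32: lang='es' → outer ELSE → rest
review_id=33: lang='en' → outer ELSE → rest
review_id=34: lang='ja' → inner[stars >= 4] → T4
review_id=35: lang='es' → outer ELSE → rest
review_id=36: lang='fr' → inner[helpful < 238] → T5
review_id=37: lang='ja' → inner[stars >= 4] → T4
review_id=38: lang='de' → outer ELSE → rest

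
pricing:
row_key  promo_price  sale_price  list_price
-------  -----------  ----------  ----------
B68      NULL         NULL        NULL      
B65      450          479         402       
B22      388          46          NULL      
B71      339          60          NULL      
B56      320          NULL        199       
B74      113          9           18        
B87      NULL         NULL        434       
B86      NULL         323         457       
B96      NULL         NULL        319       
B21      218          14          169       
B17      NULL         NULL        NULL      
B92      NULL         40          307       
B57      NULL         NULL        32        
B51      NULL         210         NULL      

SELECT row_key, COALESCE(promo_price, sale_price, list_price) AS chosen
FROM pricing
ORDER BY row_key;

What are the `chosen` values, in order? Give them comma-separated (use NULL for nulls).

row_key=B17: promo_price=NULL, sale_price=NULL, list_price=NULL (all NULL) → NULL
row_key=B21: promo_price=218 → 218
row_key=B22: promo_price=388 → 388
row_key=B51: promo_price=NULL, sale_price=210 → 210
row_key=B56: promo_price=320 → 320
row_key=B57: promo_price=NULL, sale_price=NULL, list_price=32 → 32
row_key=B65: promo_price=450 → 450
row_key=B68: promo_price=NULL, sale_price=NULL, list_price=NULL (all NULL) → NULL
row_key=B71: promo_price=339 → 339
row_key=B74: promo_price=113 → 113
row_key=B86: promo_price=NULL, sale_price=323 → 323
row_key=B87: promo_price=NULL, sale_price=NULL, list_price=434 → 434
row_key=B92: promo_price=NULL, sale_price=40 → 40
row_key=B96: promo_price=NULL, sale_price=NULL, list_price=319 → 319

NULL, 218, 388, 210, 320, 32, 450, NULL, 339, 113, 323, 434, 40, 319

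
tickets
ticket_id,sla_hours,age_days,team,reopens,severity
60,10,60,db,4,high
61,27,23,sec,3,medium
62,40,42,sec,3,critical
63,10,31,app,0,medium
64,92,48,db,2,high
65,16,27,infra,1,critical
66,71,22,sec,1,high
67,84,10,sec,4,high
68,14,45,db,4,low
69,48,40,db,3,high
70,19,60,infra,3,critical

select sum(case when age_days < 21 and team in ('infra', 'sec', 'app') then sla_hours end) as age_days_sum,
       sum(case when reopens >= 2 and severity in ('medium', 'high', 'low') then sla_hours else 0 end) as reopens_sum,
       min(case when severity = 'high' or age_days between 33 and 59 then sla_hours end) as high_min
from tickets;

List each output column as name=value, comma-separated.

age_days_sum=84, reopens_sum=275, high_min=10

[age_days_sum: age_days < 21 and team in ('infra', 'sec', 'app')]
ticket_id=60: ✗
ticket_id=61: ✗
ticket_id=62: ✗
ticket_id=63: ✗
ticket_id=64: ✗
ticket_id=65: ✗
ticket_id=66: ✗
ticket_id=67: ✓ → 84
ticket_id=68: ✗
ticket_id=69: ✗
ticket_id=70: ✗
age_days_sum = 84
—
[reopens_sum: reopens >= 2 and severity in ('medium', 'high', 'low')]
ticket_id=60: ✓ → 10
ticket_id=61: ✓ → 27
ticket_id=62: ✗
ticket_id=63: ✗
ticket_id=64: ✓ → 92
ticket_id=65: ✗
ticket_id=66: ✗
ticket_id=67: ✓ → 84
ticket_id=68: ✓ → 14
ticket_id=69: ✓ → 48
ticket_id=70: ✗
reopens_sum = 10 + 27 + 92 + 84 + 14 + 48 = 275
—
[high_min: severity = 'high' or age_days between 33 and 59]
ticket_id=60: ✓ → 10
ticket_id=61: ✗
ticket_id=62: ✓ → 40
ticket_id=63: ✗
ticket_id=64: ✓ → 92
ticket_id=65: ✗
ticket_id=66: ✓ → 71
ticket_id=67: ✓ → 84
ticket_id=68: ✓ → 14
ticket_id=69: ✓ → 48
ticket_id=70: ✗
high_min = MIN(10, 40, 92, 71, 84, 14, 48) = 10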